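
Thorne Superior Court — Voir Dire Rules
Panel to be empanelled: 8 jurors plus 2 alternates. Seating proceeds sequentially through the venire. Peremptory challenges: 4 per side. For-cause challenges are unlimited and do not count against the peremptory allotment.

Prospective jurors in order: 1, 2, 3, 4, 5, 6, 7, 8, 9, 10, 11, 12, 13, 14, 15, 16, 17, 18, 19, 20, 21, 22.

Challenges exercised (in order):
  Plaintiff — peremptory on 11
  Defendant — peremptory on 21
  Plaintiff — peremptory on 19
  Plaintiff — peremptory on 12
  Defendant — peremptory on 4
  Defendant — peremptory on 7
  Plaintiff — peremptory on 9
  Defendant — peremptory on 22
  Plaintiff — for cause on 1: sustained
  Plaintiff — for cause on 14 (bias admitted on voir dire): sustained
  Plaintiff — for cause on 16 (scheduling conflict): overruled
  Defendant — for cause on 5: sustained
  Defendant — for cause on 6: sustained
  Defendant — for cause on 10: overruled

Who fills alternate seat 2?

Removed: #1, #4, #5, #6, #7, #9, #11, #12, #14, #19, #21, #22. (#10, #16 stay — for-cause denied.)
Seating in order: seats 1–8 → #2, #3, #8, #10, #13, #15, #16, #17; alternates → #18, #20.
So alternate 2 is #20.

20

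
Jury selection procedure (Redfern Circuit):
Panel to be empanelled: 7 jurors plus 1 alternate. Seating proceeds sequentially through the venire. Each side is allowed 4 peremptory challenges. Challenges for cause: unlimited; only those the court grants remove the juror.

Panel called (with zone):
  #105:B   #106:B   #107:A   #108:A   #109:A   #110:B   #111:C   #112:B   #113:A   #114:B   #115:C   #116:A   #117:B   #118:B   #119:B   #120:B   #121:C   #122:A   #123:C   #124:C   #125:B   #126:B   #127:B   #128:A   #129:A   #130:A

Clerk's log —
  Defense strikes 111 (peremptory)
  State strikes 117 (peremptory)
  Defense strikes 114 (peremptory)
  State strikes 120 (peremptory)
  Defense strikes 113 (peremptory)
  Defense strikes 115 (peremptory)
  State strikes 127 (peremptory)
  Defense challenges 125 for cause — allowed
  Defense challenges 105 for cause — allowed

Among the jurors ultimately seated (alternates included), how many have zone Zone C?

0

Removed: #105, #111, #113, #114, #115, #117, #120, #125, #127.
Seated (8 incl. alternates): #106, #107, #108, #109, #110, #112, #116, #118.
None of those are in Zone C → 0.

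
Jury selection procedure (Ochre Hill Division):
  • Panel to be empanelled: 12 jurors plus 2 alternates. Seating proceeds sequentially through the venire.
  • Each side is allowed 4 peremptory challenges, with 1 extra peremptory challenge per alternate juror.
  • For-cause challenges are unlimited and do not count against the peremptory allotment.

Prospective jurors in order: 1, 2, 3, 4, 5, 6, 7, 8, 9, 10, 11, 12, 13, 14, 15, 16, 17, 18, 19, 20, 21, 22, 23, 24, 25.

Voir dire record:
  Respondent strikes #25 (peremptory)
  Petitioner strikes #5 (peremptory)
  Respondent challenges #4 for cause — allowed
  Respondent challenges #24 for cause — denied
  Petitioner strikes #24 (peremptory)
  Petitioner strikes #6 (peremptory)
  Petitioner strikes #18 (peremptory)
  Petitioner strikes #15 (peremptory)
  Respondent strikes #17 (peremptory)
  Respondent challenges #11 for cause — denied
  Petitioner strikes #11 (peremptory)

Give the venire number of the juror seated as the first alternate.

Removed: #4, #5, #6, #11, #15, #17, #18, #24, #25.
Seating in order: seats 1–12 → #1, #2, #3, #7, #8, #9, #10, #12, #13, #14, #16, #19; alternates → #20, #21.
So alternate 1 is #20.

20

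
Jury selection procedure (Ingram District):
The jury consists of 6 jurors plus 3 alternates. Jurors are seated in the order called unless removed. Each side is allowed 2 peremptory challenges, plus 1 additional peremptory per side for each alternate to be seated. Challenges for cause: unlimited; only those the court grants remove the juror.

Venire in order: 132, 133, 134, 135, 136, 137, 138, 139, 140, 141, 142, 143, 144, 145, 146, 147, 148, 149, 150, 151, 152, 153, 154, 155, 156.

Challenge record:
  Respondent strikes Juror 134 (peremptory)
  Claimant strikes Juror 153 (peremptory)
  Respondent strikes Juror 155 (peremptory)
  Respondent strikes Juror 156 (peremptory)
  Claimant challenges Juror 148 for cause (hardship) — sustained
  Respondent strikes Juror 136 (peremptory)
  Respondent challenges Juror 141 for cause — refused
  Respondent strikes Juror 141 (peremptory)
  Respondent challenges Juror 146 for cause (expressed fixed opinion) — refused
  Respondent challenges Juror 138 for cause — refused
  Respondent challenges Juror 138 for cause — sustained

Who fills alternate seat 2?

Removed: #134, #136, #138, #141, #148, #153, #155, #156. (#146 stays — for-cause denied.)
Filling seats in venire order through position 8: #132, #133, #135, #137, #139, #140, #142, #143.
So alternate 2 is #143.

143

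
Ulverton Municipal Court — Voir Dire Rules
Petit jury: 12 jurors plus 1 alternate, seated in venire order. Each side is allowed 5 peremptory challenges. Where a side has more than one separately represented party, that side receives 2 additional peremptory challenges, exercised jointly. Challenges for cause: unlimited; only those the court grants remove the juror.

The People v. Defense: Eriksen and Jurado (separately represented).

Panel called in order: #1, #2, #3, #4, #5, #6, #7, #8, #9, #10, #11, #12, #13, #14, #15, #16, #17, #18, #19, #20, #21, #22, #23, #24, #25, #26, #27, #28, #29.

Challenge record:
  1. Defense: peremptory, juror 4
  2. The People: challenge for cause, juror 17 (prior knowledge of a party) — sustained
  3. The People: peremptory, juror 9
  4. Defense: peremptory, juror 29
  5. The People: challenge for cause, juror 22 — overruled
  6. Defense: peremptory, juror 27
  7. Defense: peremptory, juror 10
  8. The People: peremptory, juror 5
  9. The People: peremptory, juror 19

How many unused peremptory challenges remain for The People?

The People allotment: 5.
The People peremptories used: #9, #5, #19 — 3 (for-cause on #17, #22 don't count).
Remaining: 5 − 3 = 2.

2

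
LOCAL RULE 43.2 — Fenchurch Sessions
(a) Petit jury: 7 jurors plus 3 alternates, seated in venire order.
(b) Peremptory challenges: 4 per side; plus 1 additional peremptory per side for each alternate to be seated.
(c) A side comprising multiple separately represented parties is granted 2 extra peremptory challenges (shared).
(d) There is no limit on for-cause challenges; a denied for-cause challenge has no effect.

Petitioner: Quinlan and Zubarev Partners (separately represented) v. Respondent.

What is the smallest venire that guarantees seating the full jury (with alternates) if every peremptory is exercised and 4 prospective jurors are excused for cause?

30

Seats to fill: 7 + 3 alternates = 10.
Peremptories — Petitioner: 4 + 1×3 + 2 = 9; Respondent: 4 + 1×3 = 7; total 16.
For-cause removals: 4.
Minimum venire: 10 + 16 + 4 = 30.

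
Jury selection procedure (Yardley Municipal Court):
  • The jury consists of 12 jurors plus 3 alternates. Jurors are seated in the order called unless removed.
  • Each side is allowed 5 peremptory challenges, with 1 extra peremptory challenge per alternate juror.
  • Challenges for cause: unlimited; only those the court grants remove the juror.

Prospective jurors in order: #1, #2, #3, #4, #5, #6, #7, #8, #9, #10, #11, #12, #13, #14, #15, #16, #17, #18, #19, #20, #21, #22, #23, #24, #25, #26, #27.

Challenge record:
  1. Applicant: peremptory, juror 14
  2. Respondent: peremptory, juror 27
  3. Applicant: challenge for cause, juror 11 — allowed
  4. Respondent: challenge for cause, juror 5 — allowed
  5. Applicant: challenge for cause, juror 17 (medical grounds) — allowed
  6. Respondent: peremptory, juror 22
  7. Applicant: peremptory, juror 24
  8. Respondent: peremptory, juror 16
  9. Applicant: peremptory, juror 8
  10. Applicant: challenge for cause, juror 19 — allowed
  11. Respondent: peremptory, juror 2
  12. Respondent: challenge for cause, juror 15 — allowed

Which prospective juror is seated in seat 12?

21

Removed: #2, #5, #8, #11, #14, #15, #16, #17, #19, #22, #24, #27.
Seating in order: seats 1–12 → #1, #3, #4, #6, #7, #9, #10, #12, #13, #18, #20, #21; alternates → #23, #25, #26.
So seat 12 is #21.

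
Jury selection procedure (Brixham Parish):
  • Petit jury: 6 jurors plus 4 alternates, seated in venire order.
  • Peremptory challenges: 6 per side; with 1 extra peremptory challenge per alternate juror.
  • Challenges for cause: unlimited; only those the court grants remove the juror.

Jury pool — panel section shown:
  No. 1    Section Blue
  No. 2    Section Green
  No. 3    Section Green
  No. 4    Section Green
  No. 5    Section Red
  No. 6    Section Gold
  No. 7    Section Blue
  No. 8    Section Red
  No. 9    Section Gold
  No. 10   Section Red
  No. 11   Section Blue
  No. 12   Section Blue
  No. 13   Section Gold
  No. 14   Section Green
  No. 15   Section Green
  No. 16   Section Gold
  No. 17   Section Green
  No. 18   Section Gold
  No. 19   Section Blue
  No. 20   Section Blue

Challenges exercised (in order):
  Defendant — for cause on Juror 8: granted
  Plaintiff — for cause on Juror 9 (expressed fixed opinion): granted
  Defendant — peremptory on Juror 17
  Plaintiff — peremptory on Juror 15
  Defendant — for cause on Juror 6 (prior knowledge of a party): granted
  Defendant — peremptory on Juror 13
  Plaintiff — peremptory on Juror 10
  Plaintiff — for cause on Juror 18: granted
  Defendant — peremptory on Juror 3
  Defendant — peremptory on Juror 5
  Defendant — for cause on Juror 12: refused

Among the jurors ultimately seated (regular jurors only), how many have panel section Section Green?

2

Removed: #3, #5, #6, #8, #9, #10, #13, #15, #17, #18.
Seated jurors 1–6: #1, #2, #4, #7, #11, #12 (alternates #14, #16, #19, #20 not counted).
Of those, in Section Green: #2, #4 → 2.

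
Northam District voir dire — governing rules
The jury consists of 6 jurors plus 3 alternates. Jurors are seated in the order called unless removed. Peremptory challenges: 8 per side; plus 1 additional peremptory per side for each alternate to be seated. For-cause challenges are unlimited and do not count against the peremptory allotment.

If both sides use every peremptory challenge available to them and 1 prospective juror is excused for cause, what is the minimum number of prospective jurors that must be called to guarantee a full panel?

Seats to fill: 6 + 3 alternates = 9.
Peremptories: 8 + 1×3 = 11 per side × 2 sides = 22.
For-cause removals: 1.
Minimum venire: 9 + 22 + 1 = 32.

32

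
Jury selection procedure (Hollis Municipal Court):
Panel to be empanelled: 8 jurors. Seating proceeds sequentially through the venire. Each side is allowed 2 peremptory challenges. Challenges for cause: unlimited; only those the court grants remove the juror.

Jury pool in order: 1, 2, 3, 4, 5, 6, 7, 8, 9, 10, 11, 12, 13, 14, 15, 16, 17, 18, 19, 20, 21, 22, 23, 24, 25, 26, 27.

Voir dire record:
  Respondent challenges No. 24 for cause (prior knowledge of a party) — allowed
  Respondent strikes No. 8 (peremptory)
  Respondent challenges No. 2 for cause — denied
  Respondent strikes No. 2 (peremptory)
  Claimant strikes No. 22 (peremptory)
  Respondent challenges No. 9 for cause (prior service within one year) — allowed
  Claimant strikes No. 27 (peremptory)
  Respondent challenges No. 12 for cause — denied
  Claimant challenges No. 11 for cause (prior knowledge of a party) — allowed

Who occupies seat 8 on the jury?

12

Removed: #2, #8, #9, #11, #22, #24, #27. (#12 stays — for-cause denied.)
Seating in order: seats 1–8 → #1, #3, #4, #5, #6, #7, #10, #12.
So seat 8 is #12.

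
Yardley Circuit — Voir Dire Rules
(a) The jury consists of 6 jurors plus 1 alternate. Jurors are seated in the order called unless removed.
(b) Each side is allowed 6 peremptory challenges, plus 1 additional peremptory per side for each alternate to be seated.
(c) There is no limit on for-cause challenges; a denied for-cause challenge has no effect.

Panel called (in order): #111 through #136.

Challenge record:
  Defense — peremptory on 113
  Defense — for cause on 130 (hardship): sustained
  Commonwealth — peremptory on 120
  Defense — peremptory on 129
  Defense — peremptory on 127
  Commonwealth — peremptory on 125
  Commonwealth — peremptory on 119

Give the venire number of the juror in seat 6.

Removed: #113, #119, #120, #125, #127, #129, #130.
Seating in order: seats 1–6 → #111, #112, #114, #115, #116, #117; alternates → #118.
So seat 6 is #117.

117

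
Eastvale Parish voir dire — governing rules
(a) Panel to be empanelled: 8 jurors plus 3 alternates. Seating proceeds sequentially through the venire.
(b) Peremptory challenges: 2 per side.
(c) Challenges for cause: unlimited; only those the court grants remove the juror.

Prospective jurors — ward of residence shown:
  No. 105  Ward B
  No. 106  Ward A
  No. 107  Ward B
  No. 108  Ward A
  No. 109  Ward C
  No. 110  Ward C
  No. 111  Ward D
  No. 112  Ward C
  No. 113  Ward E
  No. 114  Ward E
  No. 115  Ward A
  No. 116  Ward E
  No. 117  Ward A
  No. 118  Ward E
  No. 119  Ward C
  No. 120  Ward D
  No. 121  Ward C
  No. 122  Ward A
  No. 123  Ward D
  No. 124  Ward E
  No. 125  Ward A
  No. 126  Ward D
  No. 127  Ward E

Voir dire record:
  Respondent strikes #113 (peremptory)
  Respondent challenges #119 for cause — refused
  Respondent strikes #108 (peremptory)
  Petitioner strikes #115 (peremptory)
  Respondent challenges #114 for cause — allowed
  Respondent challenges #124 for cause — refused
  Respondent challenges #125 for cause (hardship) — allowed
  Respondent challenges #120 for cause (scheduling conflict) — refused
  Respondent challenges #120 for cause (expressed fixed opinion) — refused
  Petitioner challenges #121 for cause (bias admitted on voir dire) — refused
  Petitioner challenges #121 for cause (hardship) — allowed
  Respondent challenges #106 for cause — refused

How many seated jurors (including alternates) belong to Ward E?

Removed: #108, #113, #114, #115, #121, #125.
Seated (11 incl. alternates): #105, #106, #107, #109, #110, #111, #112, #116, #117, #118, #119.
Of those, in Ward E: #116, #118 → 2.

2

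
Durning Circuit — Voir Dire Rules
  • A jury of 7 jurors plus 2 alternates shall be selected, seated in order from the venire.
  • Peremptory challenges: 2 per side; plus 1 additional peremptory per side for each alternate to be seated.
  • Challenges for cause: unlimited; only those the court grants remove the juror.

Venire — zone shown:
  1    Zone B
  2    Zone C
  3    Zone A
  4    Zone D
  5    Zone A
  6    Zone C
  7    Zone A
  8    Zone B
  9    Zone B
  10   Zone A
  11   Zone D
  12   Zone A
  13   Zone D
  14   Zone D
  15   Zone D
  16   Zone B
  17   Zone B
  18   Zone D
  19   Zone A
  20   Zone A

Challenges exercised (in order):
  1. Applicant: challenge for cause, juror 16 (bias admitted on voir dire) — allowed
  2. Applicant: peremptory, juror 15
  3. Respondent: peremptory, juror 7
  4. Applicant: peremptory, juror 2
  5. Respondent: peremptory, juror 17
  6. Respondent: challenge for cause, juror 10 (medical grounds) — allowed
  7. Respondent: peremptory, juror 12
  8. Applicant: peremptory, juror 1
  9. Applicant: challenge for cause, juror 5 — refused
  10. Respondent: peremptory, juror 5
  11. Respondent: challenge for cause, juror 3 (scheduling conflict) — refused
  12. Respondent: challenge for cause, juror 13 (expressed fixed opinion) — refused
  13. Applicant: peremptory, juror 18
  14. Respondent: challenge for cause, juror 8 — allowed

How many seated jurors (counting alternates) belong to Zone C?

1

Removed: #1, #2, #5, #7, #8, #10, #12, #15, #16, #17, #18.
Seated (9 incl. alternates): #3, #4, #6, #9, #11, #13, #14, #19, #20.
Of those, in Zone C: #6 → 1.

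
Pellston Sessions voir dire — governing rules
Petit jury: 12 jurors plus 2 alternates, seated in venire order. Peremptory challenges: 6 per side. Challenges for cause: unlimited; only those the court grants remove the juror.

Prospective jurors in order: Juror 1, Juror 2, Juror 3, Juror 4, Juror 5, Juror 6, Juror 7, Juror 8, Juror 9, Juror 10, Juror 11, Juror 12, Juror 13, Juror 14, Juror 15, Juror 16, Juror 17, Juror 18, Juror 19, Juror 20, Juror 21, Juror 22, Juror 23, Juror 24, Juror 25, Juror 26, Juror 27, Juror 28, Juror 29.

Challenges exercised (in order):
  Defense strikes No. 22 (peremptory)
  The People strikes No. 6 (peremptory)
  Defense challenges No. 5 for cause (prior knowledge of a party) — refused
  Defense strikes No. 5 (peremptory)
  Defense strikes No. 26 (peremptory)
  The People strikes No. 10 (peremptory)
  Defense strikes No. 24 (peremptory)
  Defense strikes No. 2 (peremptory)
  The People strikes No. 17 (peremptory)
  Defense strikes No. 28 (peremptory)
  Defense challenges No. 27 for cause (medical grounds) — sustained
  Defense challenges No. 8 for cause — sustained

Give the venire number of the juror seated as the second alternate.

20

Removed: #2, #5, #6, #8, #10, #17, #22, #24, #26, #27, #28.
Seating in order: seats 1–12 → #1, #3, #4, #7, #9, #11, #12, #13, #14, #15, #16, #18; alternates → #19, #20.
So alternate 2 is #20.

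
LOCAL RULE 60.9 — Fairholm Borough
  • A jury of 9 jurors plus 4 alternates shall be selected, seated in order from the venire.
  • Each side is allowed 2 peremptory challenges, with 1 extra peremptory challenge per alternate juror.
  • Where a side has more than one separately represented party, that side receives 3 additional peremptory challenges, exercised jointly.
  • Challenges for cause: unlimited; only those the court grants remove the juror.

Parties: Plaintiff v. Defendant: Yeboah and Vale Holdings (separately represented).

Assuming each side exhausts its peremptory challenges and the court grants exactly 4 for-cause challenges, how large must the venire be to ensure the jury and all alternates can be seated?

32

Seats to fill: 9 + 4 alternates = 13.
Peremptories — Plaintiff: 2 + 1×4 = 6; Defendant: 2 + 1×4 + 3 = 9; total 15.
For-cause removals: 4.
Minimum venire: 13 + 15 + 4 = 32.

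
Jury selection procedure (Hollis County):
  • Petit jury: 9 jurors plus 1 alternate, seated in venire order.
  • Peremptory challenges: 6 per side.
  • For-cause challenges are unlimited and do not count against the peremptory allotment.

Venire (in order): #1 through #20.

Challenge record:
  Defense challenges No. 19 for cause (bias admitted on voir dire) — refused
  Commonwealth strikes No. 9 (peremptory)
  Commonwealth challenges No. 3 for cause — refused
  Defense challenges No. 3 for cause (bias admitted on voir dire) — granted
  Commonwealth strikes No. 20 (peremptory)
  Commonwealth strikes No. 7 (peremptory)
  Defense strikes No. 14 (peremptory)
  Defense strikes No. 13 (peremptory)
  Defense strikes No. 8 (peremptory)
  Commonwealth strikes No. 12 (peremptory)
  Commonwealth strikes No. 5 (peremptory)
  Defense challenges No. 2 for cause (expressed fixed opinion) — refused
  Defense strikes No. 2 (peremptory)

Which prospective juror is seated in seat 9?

18

Removed: #2, #3, #5, #7, #8, #9, #12, #13, #14, #20. (#19 stays — for-cause denied.)
Filling seats in venire order through position 9: #1, #4, #6, #10, #11, #15, #16, #17, #18.
So seat 9 is #18.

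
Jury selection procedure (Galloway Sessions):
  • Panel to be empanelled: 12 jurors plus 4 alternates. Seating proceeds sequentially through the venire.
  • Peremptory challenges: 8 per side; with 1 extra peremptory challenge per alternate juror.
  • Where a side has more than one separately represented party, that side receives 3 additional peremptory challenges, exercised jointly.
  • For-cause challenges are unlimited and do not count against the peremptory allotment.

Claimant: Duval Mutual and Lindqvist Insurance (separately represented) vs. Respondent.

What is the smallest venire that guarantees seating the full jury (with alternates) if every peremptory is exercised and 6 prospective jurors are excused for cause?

Seats to fill: 12 + 4 alternates = 16.
Peremptories — Claimant: 8 + 1×4 + 3 = 15; Respondent: 8 + 1×4 = 12; total 27.
For-cause removals: 6.
Minimum venire: 16 + 27 + 6 = 49.

49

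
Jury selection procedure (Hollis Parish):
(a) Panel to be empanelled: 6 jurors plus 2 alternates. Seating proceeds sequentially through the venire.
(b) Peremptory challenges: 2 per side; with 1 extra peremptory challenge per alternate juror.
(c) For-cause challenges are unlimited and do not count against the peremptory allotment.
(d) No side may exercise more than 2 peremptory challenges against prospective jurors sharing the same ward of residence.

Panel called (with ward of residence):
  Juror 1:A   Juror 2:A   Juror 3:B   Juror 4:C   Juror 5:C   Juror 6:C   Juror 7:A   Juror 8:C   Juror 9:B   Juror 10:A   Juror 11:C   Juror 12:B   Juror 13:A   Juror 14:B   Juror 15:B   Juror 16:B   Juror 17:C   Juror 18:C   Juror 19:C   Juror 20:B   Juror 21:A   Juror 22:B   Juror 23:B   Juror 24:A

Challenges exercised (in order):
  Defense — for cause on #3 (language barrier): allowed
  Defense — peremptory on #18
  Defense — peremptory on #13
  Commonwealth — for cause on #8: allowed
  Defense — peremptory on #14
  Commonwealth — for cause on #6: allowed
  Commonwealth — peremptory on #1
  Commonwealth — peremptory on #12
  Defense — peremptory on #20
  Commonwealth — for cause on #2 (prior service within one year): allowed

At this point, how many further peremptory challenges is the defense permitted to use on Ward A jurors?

Defense peremptories so far: #18, #13, #14, #20 — 4 of 4 used, 0 left overall.
Against Ward A: #13 — 1 used; per-ward cap 2 leaves 1.
Binding limit: min(0, 1) = 0.

0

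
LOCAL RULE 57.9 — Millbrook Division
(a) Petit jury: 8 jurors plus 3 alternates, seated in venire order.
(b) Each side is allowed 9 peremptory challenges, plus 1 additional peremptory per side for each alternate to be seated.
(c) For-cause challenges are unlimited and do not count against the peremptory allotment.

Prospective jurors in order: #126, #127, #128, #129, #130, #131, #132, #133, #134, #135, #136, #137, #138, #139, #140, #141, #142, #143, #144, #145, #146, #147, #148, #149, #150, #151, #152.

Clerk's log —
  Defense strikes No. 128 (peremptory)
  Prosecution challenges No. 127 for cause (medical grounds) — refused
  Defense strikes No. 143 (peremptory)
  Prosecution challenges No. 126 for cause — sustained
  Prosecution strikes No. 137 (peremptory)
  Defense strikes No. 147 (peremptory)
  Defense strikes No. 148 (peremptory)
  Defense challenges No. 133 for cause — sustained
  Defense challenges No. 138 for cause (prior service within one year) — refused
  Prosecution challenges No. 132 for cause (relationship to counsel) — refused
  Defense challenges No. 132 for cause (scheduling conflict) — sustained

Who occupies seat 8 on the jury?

138

Removed: #126, #128, #132, #133, #137, #143, #147, #148. (#127, #138 stay — for-cause denied.)
Filling seats in venire order through position 8: #127, #129, #130, #131, #134, #135, #136, #138.
So seat 8 is #138.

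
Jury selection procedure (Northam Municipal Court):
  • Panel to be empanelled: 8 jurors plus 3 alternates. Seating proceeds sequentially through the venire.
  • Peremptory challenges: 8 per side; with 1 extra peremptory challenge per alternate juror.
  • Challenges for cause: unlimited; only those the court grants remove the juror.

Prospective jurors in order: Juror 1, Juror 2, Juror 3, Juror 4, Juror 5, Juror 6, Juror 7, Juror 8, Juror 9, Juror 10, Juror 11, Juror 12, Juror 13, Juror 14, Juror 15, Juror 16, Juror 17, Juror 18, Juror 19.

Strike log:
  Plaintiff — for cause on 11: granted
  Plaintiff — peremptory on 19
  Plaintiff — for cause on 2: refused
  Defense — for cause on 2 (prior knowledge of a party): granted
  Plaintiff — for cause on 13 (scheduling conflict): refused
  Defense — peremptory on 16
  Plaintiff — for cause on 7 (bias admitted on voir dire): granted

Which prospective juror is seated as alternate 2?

13

Removed: #2, #7, #11, #16, #19. (#13 stays — for-cause denied.)
Seating in order: seats 1–8 → #1, #3, #4, #5, #6, #8, #9, #10; alternates → #12, #13, #14.
So alternate 2 is #13.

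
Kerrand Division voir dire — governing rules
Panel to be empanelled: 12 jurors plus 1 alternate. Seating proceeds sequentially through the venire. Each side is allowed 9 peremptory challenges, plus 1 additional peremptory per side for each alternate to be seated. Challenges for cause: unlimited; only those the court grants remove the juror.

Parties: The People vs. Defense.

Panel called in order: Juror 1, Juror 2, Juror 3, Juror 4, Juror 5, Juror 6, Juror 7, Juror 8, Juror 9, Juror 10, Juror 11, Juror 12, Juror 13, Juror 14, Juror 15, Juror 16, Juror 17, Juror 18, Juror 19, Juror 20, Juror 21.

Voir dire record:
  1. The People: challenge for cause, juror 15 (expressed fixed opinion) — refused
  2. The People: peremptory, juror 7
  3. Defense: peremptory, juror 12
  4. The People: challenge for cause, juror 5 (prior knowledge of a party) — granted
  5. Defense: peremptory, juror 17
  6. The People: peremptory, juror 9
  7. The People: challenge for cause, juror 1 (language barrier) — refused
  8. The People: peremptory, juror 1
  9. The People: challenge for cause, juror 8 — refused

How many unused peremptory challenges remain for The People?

The People allotment: 9 base + 1 × 1 alternate = 10.
The People peremptories used: #7, #9, #1 — 3 (for-cause on #15, #5, #1, #8 don't count).
Remaining: 10 − 3 = 7.

7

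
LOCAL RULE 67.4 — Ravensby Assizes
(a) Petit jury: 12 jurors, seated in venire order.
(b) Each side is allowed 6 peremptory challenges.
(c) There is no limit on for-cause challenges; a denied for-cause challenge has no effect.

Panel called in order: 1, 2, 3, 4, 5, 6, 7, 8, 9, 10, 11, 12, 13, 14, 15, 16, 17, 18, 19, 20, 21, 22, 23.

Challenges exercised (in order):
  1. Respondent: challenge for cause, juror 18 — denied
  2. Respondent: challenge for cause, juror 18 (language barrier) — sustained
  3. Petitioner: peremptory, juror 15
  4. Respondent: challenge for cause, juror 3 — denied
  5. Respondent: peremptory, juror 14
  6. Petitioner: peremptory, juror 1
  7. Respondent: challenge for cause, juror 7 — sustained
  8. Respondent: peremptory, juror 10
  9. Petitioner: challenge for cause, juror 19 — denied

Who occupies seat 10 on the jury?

Removed: #1, #7, #10, #14, #15, #18. (#3, #19 stay — for-cause denied.)
Seating in order: seats 1–12 → #2, #3, #4, #5, #6, #8, #9, #11, #12, #13, #16, #17.
So seat 10 is #13.

13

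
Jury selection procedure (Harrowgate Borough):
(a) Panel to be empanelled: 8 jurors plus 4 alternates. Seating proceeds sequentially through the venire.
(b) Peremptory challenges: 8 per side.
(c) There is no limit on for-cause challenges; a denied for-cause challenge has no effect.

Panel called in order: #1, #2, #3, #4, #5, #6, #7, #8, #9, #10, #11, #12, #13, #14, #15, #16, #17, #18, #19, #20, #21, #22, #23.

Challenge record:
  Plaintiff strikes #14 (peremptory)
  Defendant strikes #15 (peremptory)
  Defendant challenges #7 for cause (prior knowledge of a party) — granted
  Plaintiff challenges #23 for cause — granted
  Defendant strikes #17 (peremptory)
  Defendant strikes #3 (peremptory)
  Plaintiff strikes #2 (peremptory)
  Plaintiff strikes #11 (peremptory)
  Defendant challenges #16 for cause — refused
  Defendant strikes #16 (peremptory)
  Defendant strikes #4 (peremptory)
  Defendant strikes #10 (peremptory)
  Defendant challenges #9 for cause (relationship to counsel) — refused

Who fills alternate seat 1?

19

Removed: #2, #3, #4, #7, #10, #11, #14, #15, #16, #17, #23. (#9 stays — for-cause denied.)
Seating in order: seats 1–8 → #1, #5, #6, #8, #9, #12, #13, #18; alternates → #19, #20, #21, #22.
So alternate 1 is #19.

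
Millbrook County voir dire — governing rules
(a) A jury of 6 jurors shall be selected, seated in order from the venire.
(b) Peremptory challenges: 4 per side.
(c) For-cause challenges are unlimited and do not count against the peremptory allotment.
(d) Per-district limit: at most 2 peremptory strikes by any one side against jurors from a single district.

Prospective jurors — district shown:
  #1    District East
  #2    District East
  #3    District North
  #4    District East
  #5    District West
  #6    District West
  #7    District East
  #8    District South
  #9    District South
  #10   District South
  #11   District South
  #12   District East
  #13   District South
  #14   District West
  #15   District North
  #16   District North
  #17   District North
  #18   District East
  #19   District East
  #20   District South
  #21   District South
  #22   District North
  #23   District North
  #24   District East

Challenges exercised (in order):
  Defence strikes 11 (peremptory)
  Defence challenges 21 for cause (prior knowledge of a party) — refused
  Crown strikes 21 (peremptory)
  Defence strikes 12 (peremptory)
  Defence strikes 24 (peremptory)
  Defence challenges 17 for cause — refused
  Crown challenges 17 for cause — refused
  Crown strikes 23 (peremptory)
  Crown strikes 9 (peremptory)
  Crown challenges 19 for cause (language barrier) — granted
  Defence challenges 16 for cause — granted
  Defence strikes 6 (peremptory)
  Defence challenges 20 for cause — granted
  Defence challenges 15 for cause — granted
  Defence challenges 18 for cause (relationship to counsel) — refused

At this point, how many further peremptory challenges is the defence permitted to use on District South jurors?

Defence peremptories so far: #11, #12, #24, #6 — 4 of 4 used, 0 left overall.
Against District South: #11 — 1 used; per-district cap 2 leaves 1.
Binding limit: min(0, 1) = 0.

0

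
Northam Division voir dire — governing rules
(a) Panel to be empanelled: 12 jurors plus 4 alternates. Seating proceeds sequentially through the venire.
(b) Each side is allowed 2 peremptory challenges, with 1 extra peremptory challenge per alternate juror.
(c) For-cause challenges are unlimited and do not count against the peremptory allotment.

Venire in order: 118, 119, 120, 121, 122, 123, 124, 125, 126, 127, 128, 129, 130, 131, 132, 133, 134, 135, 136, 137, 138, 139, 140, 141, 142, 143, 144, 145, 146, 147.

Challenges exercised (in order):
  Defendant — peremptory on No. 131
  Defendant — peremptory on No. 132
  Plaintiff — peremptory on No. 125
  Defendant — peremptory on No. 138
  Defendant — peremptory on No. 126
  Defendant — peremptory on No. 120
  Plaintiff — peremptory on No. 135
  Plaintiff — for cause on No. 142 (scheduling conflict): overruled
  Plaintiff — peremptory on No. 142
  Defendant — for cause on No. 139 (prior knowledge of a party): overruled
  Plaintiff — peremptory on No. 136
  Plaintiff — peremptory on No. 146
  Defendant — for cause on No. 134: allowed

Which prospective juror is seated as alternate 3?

Removed: #120, #125, #126, #131, #132, #134, #135, #136, #138, #142, #146. (#139 stays — for-cause denied.)
Filling seats in venire order through position 15: #118, #119, #121, #122, #123, #124, #127, #128, #129, #130, #133, #137, #139, #140, #141.
So alternate 3 is #141.

141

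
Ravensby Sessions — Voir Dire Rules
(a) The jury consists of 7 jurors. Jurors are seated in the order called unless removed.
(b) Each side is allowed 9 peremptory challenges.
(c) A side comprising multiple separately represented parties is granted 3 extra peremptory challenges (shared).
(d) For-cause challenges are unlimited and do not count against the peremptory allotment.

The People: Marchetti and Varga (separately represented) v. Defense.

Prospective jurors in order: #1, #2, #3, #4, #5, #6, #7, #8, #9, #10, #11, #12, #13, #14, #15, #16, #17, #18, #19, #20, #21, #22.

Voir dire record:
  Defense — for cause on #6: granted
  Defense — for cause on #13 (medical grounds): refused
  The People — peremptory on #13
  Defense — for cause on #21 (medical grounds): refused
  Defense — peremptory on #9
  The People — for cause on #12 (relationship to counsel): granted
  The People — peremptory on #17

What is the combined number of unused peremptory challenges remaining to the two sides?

The People allotment: 9 base + 3 multi-party = 12. Defense allotment: 9.
The People peremptories used: #13, #17 — 2 (the for-cause on #12 doesn't count).
Defense peremptories used: #9 — 1 (for-cause on #6, #13, #21 don't count).
Remaining: (12 − 2) + (9 − 1) = 18.

18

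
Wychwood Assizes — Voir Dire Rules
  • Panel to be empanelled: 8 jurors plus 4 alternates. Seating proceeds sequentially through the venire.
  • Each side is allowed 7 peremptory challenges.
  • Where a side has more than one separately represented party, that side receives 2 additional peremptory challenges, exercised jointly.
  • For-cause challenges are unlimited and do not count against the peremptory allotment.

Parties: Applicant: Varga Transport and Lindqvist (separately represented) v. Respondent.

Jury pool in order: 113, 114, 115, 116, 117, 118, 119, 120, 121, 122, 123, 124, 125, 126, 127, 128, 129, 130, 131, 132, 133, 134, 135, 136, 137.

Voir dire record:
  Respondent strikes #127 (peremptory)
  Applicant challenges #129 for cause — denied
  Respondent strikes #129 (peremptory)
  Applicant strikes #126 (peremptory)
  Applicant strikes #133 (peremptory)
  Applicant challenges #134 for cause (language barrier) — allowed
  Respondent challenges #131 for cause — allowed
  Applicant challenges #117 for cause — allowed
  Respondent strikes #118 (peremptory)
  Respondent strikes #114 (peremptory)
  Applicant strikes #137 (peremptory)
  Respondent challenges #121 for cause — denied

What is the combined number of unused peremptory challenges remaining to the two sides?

Applicant allotment: 7 base + 2 multi-party = 9. Respondent allotment: 7.
Applicant peremptories used: #126, #133, #137 — 3 (for-cause on #129, #134, #117 don't count).
Respondent peremptories used: #127, #129, #118, #114 — 4 (for-cause on #131, #121 don't count).
Remaining: (9 − 3) + (7 − 4) = 9.

9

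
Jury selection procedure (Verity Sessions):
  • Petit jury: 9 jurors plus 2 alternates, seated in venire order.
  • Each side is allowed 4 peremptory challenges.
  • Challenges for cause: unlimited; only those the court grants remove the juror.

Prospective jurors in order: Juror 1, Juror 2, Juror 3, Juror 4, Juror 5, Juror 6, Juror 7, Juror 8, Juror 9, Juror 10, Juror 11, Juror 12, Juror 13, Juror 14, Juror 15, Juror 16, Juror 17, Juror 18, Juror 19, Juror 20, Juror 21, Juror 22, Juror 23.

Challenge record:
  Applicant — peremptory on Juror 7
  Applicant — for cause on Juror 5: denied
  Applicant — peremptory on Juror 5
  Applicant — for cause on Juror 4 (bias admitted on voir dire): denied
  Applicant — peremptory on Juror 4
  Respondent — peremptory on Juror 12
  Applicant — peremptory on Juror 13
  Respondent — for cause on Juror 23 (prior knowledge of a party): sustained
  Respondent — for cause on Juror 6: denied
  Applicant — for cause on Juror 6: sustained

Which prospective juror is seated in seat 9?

15

Removed: #4, #5, #6, #7, #12, #13, #23.
Filling seats in venire order through position 9: #1, #2, #3, #8, #9, #10, #11, #14, #15.
So seat 9 is #15.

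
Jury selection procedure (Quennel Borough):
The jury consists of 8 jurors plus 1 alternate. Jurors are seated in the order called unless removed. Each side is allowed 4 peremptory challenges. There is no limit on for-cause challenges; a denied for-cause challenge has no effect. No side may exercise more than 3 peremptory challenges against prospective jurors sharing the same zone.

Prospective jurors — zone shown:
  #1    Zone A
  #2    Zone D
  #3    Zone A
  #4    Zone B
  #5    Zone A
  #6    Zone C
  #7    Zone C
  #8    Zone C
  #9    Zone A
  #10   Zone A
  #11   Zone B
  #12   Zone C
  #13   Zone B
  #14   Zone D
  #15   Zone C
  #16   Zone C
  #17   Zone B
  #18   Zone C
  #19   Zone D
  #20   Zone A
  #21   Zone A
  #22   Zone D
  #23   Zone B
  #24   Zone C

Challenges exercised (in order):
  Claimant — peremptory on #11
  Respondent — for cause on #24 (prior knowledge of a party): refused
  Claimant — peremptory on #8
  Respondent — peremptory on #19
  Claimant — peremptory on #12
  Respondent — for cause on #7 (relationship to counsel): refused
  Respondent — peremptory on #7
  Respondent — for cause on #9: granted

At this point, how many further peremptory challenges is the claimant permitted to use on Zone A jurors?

Claimant peremptories so far: #11, #8, #12 — 3 of 4 used, 1 left overall.
Against Zone A: none yet — per-zone cap 3 leaves 3.
Binding limit: min(1, 3) = 1.

1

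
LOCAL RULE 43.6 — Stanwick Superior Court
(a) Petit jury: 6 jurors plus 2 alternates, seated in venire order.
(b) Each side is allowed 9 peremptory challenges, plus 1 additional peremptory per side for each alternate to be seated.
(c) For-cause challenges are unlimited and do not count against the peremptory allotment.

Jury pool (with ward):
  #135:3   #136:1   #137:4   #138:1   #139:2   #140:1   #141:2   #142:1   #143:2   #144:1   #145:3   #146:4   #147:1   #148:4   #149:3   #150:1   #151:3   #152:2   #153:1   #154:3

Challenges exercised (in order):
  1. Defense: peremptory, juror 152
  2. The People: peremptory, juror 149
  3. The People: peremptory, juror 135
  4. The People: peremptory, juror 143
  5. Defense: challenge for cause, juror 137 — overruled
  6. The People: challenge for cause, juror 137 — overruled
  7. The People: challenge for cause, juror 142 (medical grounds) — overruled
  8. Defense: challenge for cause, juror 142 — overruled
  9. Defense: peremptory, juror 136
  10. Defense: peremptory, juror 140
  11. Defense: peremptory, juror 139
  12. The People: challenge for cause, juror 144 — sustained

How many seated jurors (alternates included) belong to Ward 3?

1

Removed: #135, #136, #139, #140, #143, #144, #149, #152.
Seated (8 incl. alternates): #137, #138, #141, #142, #145, #146, #147, #148.
Of those, in Ward 3: #145 → 1.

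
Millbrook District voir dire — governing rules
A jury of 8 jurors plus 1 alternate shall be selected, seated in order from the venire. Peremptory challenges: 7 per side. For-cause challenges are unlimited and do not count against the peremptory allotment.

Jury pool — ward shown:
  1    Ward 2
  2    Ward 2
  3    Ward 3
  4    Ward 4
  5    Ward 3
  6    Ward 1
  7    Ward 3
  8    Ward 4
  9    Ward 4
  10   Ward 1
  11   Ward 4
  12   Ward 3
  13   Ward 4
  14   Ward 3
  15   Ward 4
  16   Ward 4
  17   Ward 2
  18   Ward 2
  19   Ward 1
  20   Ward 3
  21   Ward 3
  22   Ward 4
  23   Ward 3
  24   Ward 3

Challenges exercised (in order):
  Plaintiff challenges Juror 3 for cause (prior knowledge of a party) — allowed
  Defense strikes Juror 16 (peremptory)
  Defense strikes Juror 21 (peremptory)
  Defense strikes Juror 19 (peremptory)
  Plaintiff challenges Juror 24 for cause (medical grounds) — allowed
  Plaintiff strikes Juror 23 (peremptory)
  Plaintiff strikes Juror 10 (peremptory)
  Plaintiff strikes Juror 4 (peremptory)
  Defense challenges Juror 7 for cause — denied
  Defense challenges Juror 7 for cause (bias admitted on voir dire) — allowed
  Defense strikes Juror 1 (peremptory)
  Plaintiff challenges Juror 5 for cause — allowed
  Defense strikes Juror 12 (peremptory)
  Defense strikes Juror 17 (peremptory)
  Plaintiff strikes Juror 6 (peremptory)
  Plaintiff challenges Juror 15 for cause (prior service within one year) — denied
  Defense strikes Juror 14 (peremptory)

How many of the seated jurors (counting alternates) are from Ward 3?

Removed: #1, #3, #4, #5, #6, #7, #10, #12, #14, #16, #17, #19, #21, #23, #24.
Seated (9 incl. alternates): #2, #8, #9, #11, #13, #15, #18, #20, #22.
Of those, in Ward 3: #20 → 1.

1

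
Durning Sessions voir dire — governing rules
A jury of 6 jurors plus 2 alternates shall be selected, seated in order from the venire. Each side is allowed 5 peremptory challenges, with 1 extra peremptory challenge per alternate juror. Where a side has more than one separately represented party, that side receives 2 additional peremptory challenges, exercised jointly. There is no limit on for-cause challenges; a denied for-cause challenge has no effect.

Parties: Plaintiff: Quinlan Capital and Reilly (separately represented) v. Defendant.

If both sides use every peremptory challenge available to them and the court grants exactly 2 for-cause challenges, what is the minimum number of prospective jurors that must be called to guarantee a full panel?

26

Seats to fill: 6 + 2 alternates = 8.
Peremptories — Plaintiff: 5 + 1×2 + 2 = 9; Defendant: 5 + 1×2 = 7; total 16.
For-cause removals: 2.
Minimum venire: 8 + 16 + 2 = 26.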